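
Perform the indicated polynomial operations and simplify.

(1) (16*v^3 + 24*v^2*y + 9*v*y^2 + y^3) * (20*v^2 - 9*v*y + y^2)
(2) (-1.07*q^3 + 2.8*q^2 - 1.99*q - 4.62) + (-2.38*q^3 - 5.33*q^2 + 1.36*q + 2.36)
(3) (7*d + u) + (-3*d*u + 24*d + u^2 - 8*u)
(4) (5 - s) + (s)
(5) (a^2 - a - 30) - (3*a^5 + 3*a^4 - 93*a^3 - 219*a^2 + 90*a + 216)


(1) = 320*v^5 + 336*v^4*y - 20*v^3*y^2 - 37*v^2*y^3 + y^5
(2) = -3.45*q^3 - 2.53*q^2 - 0.63*q - 2.26
(3) = -3*d*u + 31*d + u^2 - 7*u
(4) = 5
(5) = -3*a^5 - 3*a^4 + 93*a^3 + 220*a^2 - 91*a - 246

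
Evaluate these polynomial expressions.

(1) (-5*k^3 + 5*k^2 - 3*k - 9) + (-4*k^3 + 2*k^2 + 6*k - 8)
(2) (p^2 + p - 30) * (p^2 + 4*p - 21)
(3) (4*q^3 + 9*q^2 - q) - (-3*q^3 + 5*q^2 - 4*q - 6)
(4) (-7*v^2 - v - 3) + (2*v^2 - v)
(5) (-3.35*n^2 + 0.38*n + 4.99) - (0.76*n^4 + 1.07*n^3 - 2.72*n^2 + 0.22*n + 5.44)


(1) = -9*k^3 + 7*k^2 + 3*k - 17
(2) = p^4 + 5*p^3 - 47*p^2 - 141*p + 630
(3) = 7*q^3 + 4*q^2 + 3*q + 6
(4) = -5*v^2 - 2*v - 3
(5) = -0.76*n^4 - 1.07*n^3 - 0.63*n^2 + 0.16*n - 0.45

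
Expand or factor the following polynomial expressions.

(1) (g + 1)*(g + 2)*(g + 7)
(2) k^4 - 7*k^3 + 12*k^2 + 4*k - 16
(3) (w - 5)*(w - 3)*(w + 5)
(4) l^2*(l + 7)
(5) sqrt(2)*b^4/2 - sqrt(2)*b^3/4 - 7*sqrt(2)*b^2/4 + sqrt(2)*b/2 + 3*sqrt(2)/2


(1) = g^3 + 10*g^2 + 23*g + 14
(2) = (k - 4)*(k - 2)^2*(k + 1)
(3) = w^3 - 3*w^2 - 25*w + 75
(4) = l^3 + 7*l^2
(5) = (b - 3/2)*(b - sqrt(2))*(b + sqrt(2))*(sqrt(2)*b/2 + sqrt(2)/2)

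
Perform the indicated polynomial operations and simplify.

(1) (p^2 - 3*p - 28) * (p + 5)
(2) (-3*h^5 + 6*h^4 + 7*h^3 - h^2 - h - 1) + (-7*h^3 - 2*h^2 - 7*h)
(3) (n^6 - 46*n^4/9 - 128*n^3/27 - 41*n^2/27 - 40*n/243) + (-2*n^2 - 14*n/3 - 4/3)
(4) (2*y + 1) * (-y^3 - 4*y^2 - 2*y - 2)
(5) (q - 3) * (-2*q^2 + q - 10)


(1) = p^3 + 2*p^2 - 43*p - 140
(2) = -3*h^5 + 6*h^4 - 3*h^2 - 8*h - 1
(3) = n^6 - 46*n^4/9 - 128*n^3/27 - 95*n^2/27 - 1174*n/243 - 4/3
(4) = -2*y^4 - 9*y^3 - 8*y^2 - 6*y - 2
(5) = -2*q^3 + 7*q^2 - 13*q + 30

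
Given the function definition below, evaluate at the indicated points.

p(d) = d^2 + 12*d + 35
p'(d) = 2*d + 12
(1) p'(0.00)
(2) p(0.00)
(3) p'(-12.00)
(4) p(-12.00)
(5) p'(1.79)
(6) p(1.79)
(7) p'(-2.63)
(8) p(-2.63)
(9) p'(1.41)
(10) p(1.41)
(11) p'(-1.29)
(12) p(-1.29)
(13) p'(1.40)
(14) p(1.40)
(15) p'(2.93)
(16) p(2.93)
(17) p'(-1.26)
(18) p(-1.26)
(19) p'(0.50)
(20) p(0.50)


(1) = 12.00
(2) = 35.00
(3) = -12.00
(4) = 35.00
(5) = 15.58
(6) = 59.68
(7) = 6.74
(8) = 10.36
(9) = 14.82
(10) = 53.91
(11) = 9.42
(12) = 21.18
(13) = 14.80
(14) = 53.76
(15) = 17.86
(16) = 78.74
(17) = 9.48
(18) = 21.47
(19) = 13.00
(20) = 41.25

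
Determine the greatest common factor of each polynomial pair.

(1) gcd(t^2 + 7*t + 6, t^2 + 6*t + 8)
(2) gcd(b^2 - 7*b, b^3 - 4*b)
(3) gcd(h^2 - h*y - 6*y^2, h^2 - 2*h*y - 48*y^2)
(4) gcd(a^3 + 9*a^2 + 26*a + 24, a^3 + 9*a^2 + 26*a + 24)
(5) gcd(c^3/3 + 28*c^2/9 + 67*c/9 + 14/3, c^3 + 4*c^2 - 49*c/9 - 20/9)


(1) = gcd((t + 1)*(t + 6), (t + 2)*(t + 4)) = 1
(2) = b
(3) = 1
(4) = a^3 + 9*a^2 + 26*a + 24
(5) = gcd((c/3 + 1/3)*(c + 7/3)*(c + 6), (c - 4/3)*(c + 1/3)*(c + 5)) = 1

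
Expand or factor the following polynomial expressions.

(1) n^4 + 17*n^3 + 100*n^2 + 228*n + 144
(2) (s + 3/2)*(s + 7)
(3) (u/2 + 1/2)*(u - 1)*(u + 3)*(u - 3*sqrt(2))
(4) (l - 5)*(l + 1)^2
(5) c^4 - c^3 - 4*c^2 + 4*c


(1) = (n + 1)*(n + 4)*(n + 6)^2
(2) = s^2 + 17*s/2 + 21/2
(3) = u^4/2 - 3*sqrt(2)*u^3/2 + 3*u^3/2 - 9*sqrt(2)*u^2/2 - u^2/2 - 3*u/2 + 3*sqrt(2)*u/2 + 9*sqrt(2)/2
(4) = l^3 - 3*l^2 - 9*l - 5
(5) = c*(c - 2)*(c - 1)*(c + 2)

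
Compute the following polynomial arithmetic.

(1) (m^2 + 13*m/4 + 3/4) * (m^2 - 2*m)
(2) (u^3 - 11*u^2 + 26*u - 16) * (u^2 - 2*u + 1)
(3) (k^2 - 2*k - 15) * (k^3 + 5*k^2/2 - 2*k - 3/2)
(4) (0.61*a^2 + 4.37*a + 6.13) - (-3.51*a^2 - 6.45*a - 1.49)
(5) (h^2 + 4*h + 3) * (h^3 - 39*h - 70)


(1) = m^4 + 5*m^3/4 - 23*m^2/4 - 3*m/2
(2) = u^5 - 13*u^4 + 49*u^3 - 79*u^2 + 58*u - 16
(3) = k^5 + k^4/2 - 22*k^3 - 35*k^2 + 33*k + 45/2
(4) = 4.12*a^2 + 10.82*a + 7.62
(5) = h^5 + 4*h^4 - 36*h^3 - 226*h^2 - 397*h - 210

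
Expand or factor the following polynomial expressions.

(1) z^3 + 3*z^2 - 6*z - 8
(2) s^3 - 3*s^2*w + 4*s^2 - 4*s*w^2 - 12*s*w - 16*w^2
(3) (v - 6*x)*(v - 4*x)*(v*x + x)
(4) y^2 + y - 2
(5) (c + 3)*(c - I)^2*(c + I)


(1) = (z - 2)*(z + 1)*(z + 4)
(2) = (s + 4)*(s - 4*w)*(s + w)
(3) = v^3*x - 10*v^2*x^2 + v^2*x + 24*v*x^3 - 10*v*x^2 + 24*x^3
(4) = (y - 1)*(y + 2)
(5) = c^4 + 3*c^3 - I*c^3 + c^2 - 3*I*c^2 + 3*c - I*c - 3*I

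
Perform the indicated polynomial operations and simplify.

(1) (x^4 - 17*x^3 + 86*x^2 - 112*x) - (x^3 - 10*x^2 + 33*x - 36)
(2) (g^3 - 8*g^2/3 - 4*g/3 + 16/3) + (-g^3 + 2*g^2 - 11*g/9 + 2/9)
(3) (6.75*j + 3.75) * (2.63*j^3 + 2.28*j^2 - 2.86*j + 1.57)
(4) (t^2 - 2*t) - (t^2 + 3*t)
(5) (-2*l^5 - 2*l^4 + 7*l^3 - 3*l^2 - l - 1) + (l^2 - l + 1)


(1) = x^4 - 18*x^3 + 96*x^2 - 145*x + 36
(2) = -2*g^2/3 - 23*g/9 + 50/9
(3) = 17.7525*j^4 + 25.2525*j^3 - 10.755*j^2 - 0.1275*j + 5.8875
(4) = -5*t
(5) = -2*l^5 - 2*l^4 + 7*l^3 - 2*l^2 - 2*l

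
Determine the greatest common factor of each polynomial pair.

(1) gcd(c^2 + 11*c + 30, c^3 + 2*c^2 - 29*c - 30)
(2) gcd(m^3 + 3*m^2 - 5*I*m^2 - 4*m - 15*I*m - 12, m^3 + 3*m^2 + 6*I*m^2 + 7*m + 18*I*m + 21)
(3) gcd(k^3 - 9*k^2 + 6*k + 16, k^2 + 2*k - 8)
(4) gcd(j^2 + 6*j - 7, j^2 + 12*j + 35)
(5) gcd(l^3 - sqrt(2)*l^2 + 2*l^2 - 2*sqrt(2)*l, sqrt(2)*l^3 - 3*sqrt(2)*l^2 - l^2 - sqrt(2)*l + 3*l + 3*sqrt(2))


(1) = c + 6
(2) = m^2 + m*(3 - I) - 3*I
(3) = gcd((k - 8)*(k - 2)*(k + 1), (k - 2)*(k + 4)) = k - 2
(4) = gcd((j - 1)*(j + 7), (j + 5)*(j + 7)) = j + 7
(5) = l - sqrt(2)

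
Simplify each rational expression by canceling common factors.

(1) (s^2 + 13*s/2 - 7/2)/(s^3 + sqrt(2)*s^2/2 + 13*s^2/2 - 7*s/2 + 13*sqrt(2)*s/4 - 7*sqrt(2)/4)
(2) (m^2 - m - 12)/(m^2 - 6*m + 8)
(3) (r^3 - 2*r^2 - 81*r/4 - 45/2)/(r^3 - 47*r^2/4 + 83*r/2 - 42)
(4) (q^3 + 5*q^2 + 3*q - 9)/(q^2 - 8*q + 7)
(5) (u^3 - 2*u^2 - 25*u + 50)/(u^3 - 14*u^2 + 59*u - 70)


(1) = 8/(8*s + 4*sqrt(2))
(2) = (m + 3)/(m - 2)
(3) = (4*r^2 + 16*r + 15)/(4*r^2 - 23*r + 28)
(4) = (q^2 + 6*q + 9)/(q - 7)
(5) = (u + 5)/(u - 7)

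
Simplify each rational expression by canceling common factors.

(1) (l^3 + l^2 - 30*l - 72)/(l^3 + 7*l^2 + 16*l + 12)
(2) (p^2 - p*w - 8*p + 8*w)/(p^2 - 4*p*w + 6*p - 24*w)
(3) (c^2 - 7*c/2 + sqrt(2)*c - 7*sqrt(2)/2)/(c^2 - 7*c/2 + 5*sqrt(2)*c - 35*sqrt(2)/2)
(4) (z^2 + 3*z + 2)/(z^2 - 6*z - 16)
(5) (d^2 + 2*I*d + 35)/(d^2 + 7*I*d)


(1) = (l^2 - 2*l - 24)/(l^2 + 4*l + 4)
(2) = (p^2 - p*w - 8*p + 8*w)/(p^2 - 4*p*w + 6*p - 24*w)
(3) = (4*c + 4*sqrt(2))/(4*c + 20*sqrt(2))
(4) = (z + 1)/(z - 8)
(5) = (d - 5*I)/d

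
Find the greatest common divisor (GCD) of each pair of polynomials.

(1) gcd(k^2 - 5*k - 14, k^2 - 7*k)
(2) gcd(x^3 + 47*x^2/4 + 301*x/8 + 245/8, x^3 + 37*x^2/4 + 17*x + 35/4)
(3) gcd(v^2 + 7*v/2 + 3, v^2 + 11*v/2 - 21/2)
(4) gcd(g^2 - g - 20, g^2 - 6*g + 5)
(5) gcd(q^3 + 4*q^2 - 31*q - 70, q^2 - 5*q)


(1) = k - 7
(2) = gcd((x + 5/4)*(x + 7/2)*(x + 7), (x + 1)*(x + 5/4)*(x + 7)) = x^2 + 33*x/4 + 35/4
(3) = gcd((v + 3/2)*(v + 2), (v - 3/2)*(v + 7)) = 1
(4) = g - 5
(5) = gcd((q - 5)*(q + 2)*(q + 7), q*(q - 5)) = q - 5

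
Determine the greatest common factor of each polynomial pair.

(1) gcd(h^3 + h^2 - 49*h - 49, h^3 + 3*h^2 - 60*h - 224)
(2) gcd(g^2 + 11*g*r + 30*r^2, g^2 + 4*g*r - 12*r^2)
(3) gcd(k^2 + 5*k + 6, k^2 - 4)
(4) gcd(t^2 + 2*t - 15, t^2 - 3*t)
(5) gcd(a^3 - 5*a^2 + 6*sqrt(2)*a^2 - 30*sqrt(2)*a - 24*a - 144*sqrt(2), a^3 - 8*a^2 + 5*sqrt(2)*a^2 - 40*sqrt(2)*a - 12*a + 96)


(1) = h + 7
(2) = gcd((g + 5*r)*(g + 6*r), (g - 2*r)*(g + 6*r)) = g + 6*r
(3) = k + 2
(4) = t - 3
(5) = gcd((a - 8)*(a + 3)*(a + 6*sqrt(2)), (a - 8)*(a - sqrt(2))*(a + 6*sqrt(2))) = a^2 + a*(-8 + 6*sqrt(2)) - 48*sqrt(2)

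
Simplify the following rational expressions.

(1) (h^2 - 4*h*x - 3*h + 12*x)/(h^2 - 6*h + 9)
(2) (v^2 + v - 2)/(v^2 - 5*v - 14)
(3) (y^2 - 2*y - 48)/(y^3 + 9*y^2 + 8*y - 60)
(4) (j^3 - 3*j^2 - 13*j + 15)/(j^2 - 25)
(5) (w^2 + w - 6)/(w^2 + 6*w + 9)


(1) = (h - 4*x)/(h - 3)
(2) = (v - 1)/(v - 7)
(3) = (y - 8)/(y^2 + 3*y - 10)
(4) = (j^2 + 2*j - 3)/(j + 5)
(5) = (w - 2)/(w + 3)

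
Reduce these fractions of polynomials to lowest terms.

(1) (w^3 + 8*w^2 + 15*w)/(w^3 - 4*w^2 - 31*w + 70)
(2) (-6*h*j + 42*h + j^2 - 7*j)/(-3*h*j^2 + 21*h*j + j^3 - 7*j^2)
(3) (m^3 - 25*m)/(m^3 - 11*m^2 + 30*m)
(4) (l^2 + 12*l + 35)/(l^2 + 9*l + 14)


(1) = (w^2 + 3*w)/(w^2 - 9*w + 14)
(2) = (6*h - j)/(3*h*j - j^2)
(3) = (m + 5)/(m - 6)
(4) = (l + 5)/(l + 2)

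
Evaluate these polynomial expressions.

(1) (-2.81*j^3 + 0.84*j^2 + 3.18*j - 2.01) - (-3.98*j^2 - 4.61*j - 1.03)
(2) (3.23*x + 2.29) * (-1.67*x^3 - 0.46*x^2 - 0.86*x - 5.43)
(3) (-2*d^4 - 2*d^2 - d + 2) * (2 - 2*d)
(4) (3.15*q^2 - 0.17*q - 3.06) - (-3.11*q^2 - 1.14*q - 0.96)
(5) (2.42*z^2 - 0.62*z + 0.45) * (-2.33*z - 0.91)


(1) = -2.81*j^3 + 4.82*j^2 + 7.79*j - 0.98
(2) = -5.3941*x^4 - 5.3101*x^3 - 3.8312*x^2 - 19.5083*x - 12.4347
(3) = 4*d^5 - 4*d^4 + 4*d^3 - 2*d^2 - 6*d + 4
(4) = 6.26*q^2 + 0.97*q - 2.1
(5) = -5.6386*z^3 - 0.7576*z^2 - 0.4843*z - 0.4095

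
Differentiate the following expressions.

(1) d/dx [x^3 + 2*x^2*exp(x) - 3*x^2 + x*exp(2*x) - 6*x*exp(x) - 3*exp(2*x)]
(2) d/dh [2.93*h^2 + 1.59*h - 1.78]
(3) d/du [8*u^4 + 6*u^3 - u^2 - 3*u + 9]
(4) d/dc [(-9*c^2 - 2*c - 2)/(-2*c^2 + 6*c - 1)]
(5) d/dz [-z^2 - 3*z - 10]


(1) = 2*x^2*exp(x) + 3*x^2 + 2*x*exp(2*x) - 2*x*exp(x) - 6*x - 5*exp(2*x) - 6*exp(x)
(2) = 5.86*h + 1.59
(3) = 32*u^3 + 18*u^2 - 2*u - 3
(4) = 2*(-29*c^2 + 5*c + 7)/(4*c^4 - 24*c^3 + 40*c^2 - 12*c + 1)
(5) = -2*z - 3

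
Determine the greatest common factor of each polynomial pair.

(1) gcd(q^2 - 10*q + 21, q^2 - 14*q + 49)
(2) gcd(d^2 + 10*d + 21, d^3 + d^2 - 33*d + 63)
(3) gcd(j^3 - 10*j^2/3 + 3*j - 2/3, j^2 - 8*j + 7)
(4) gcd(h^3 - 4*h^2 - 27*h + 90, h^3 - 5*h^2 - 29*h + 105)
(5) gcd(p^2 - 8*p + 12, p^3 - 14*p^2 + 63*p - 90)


(1) = q - 7
(2) = d + 7
(3) = j - 1
(4) = h^2 + 2*h - 15
(5) = gcd((p - 6)*(p - 2), (p - 6)*(p - 5)*(p - 3)) = p - 6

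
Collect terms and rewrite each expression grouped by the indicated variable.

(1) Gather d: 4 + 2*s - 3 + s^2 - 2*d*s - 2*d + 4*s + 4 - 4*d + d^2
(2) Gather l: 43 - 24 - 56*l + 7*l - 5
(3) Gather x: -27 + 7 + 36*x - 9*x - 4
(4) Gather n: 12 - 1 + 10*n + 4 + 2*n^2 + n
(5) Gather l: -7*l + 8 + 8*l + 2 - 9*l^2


(1) = d^2 + d*(-2*s - 6) + s^2 + 6*s + 5
(2) = 14 - 49*l
(3) = 27*x - 24
(4) = 2*n^2 + 11*n + 15
(5) = -9*l^2 + l + 10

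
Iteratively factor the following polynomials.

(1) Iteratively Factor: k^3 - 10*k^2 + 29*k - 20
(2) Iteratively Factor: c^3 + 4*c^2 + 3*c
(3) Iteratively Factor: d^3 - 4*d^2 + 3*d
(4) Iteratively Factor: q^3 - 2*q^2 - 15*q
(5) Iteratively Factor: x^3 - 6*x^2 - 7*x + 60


(1) = (k - 4)*(k^2 - 6*k + 5) = (k - 5)*(k - 4)*(k - 1)
(2) = (c)*(c^2 + 4*c + 3) = c*(c + 3)*(c + 1)
(3) = (d)*(d^2 - 4*d + 3) = d*(d - 3)*(d - 1)
(4) = (q + 3)*(q^2 - 5*q) = (q - 5)*(q + 3)*(q)
(5) = (x + 3)*(x^2 - 9*x + 20) = (x - 4)*(x + 3)*(x - 5)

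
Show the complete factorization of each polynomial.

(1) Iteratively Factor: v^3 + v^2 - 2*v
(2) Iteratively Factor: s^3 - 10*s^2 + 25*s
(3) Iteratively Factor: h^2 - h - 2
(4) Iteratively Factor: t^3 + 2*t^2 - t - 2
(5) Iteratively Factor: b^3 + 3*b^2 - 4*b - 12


(1) = (v + 2)*(v^2 - v) = (v - 1)*(v + 2)*(v)
(2) = (s - 5)*(s^2 - 5*s) = s*(s - 5)*(s - 5)
(3) = (h + 1)*(h - 2)
(4) = (t + 2)*(t^2 - 1) = (t + 1)*(t + 2)*(t - 1)
(5) = (b + 2)*(b^2 + b - 6) = (b + 2)*(b + 3)*(b - 2)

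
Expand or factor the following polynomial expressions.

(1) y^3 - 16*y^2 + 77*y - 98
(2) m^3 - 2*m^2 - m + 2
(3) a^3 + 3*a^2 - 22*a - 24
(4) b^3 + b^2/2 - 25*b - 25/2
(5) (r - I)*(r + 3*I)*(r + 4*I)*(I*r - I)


(1) = (y - 7)^2*(y - 2)
(2) = (m - 2)*(m - 1)*(m + 1)
(3) = (a - 4)*(a + 1)*(a + 6)
(4) = (b - 5)*(b + 1/2)*(b + 5)
(5) = I*r^4 - 6*r^3 - I*r^3 + 6*r^2 - 5*I*r^2 - 12*r + 5*I*r + 12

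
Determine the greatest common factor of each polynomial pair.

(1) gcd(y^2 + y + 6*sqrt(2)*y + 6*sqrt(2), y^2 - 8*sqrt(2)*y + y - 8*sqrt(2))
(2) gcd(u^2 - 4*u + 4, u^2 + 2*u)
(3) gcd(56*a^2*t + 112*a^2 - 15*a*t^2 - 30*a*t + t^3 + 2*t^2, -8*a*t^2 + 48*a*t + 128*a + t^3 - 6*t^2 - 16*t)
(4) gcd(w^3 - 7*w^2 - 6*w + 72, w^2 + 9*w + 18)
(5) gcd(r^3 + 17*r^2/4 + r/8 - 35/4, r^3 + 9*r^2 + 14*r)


(1) = y + 1
(2) = 1
(3) = gcd((-8*a + t)*(-7*a + t)*(t + 2), (-8*a + t)*(t - 8)*(t + 2)) = -8*a*t - 16*a + t^2 + 2*t
(4) = gcd((w - 6)*(w - 4)*(w + 3), (w + 3)*(w + 6)) = w + 3
(5) = r + 2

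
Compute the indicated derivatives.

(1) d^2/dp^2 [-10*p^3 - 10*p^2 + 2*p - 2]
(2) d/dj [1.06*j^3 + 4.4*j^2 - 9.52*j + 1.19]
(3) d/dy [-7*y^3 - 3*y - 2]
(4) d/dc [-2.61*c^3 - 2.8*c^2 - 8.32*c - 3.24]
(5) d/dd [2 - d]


(1) = -60*p - 20
(2) = 3.18*j^2 + 8.8*j - 9.52
(3) = -21*y^2 - 3
(4) = -7.83*c^2 - 5.6*c - 8.32
(5) = -1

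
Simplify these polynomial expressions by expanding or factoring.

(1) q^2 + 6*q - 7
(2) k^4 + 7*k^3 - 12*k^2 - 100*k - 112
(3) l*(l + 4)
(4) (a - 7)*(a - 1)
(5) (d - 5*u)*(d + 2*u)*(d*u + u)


(1) = (q - 1)*(q + 7)
(2) = (k - 4)*(k + 2)^2*(k + 7)
(3) = l^2 + 4*l
(4) = a^2 - 8*a + 7
(5) = d^3*u - 3*d^2*u^2 + d^2*u - 10*d*u^3 - 3*d*u^2 - 10*u^3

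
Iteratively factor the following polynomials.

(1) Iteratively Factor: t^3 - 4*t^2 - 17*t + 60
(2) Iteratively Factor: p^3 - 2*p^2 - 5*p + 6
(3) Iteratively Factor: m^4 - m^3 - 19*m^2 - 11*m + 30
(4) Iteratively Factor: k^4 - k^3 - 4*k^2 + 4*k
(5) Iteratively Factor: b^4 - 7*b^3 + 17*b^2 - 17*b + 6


(1) = (t - 5)*(t^2 + t - 12) = (t - 5)*(t - 3)*(t + 4)
(2) = (p + 2)*(p^2 - 4*p + 3) = (p - 3)*(p + 2)*(p - 1)
(3) = (m - 5)*(m^3 + 4*m^2 + m - 6) = (m - 5)*(m + 3)*(m^2 + m - 2) = (m - 5)*(m - 1)*(m + 3)*(m + 2)
(4) = (k - 2)*(k^3 + k^2 - 2*k) = k*(k - 2)*(k^2 + k - 2) = k*(k - 2)*(k - 1)*(k + 2)
(5) = (b - 1)*(b^3 - 6*b^2 + 11*b - 6) = (b - 2)*(b - 1)*(b^2 - 4*b + 3) = (b - 2)*(b - 1)^2*(b - 3)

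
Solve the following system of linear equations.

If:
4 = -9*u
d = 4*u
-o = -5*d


Then:
d = -16/9
o = -80/9
u = -4/9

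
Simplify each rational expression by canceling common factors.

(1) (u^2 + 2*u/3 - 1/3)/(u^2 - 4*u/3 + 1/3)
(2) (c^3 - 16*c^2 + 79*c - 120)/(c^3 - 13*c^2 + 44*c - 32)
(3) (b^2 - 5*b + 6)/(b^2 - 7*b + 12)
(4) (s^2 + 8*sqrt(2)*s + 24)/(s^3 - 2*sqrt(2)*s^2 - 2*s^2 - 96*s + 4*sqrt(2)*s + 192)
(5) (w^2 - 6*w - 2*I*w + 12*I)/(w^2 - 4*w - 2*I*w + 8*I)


(1) = (u + 1)/(u - 1)
(2) = (c^2 - 8*c + 15)/(c^2 - 5*c + 4)
(3) = (b - 2)/(b - 4)
(4) = (s + 2*sqrt(2))/(s^2 + s*(-8*sqrt(2) - 2) + 16*sqrt(2))
(5) = (w - 6)/(w - 4)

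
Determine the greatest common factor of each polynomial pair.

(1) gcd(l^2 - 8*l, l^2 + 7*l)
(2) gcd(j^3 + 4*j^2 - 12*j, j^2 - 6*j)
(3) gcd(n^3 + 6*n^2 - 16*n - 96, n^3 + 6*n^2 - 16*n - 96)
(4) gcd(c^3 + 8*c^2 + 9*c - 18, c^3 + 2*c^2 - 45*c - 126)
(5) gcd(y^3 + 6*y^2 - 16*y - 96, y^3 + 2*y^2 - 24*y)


(1) = gcd(l*(l - 8), l*(l + 7)) = l
(2) = gcd(j*(j - 2)*(j + 6), j*(j - 6)) = j
(3) = gcd((n - 4)*(n + 4)*(n + 6), (n - 4)*(n + 4)*(n + 6)) = n^3 + 6*n^2 - 16*n - 96
(4) = gcd((c - 1)*(c + 3)*(c + 6), (c - 7)*(c + 3)*(c + 6)) = c^2 + 9*c + 18
(5) = gcd((y - 4)*(y + 4)*(y + 6), y*(y - 4)*(y + 6)) = y^2 + 2*y - 24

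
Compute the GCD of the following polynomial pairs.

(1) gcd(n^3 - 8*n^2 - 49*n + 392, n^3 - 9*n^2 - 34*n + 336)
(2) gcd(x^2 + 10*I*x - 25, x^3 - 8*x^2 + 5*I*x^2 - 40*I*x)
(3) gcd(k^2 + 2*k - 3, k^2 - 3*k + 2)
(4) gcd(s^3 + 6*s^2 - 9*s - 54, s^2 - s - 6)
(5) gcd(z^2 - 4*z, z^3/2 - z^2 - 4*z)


(1) = gcd((n - 8)*(n - 7)*(n + 7), (n - 8)*(n - 7)*(n + 6)) = n^2 - 15*n + 56
(2) = gcd((x + 5*I)^2, x*(x - 8)*(x + 5*I)) = x + 5*I
(3) = gcd((k - 1)*(k + 3), (k - 2)*(k - 1)) = k - 1
(4) = gcd((s - 3)*(s + 3)*(s + 6), (s - 3)*(s + 2)) = s - 3
(5) = gcd(z*(z - 4), z*(z/2 + 1)*(z - 4)) = z^2 - 4*z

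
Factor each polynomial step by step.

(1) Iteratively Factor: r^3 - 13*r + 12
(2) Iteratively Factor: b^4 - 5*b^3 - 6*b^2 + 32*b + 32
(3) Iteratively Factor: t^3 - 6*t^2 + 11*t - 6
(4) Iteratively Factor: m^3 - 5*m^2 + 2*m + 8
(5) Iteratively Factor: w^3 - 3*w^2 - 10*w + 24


(1) = (r - 3)*(r^2 + 3*r - 4) = (r - 3)*(r + 4)*(r - 1)
(2) = (b + 2)*(b^3 - 7*b^2 + 8*b + 16) = (b - 4)*(b + 2)*(b^2 - 3*b - 4) = (b - 4)*(b + 1)*(b + 2)*(b - 4)
(3) = (t - 1)*(t^2 - 5*t + 6) = (t - 2)*(t - 1)*(t - 3)
(4) = (m + 1)*(m^2 - 6*m + 8) = (m - 2)*(m + 1)*(m - 4)
(5) = (w - 2)*(w^2 - w - 12) = (w - 2)*(w + 3)*(w - 4)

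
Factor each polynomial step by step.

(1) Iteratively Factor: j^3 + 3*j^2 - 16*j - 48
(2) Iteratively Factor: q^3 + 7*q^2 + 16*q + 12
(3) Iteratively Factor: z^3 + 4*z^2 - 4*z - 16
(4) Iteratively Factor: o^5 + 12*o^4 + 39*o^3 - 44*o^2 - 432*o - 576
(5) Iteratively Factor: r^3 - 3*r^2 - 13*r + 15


(1) = (j - 4)*(j^2 + 7*j + 12) = (j - 4)*(j + 4)*(j + 3)
(2) = (q + 2)*(q^2 + 5*q + 6) = (q + 2)^2*(q + 3)
(3) = (z + 4)*(z^2 - 4) = (z - 2)*(z + 4)*(z + 2)
(4) = (o + 4)*(o^4 + 8*o^3 + 7*o^2 - 72*o - 144) = (o + 3)*(o + 4)*(o^3 + 5*o^2 - 8*o - 48) = (o + 3)*(o + 4)^2*(o^2 + o - 12) = (o + 3)*(o + 4)^3*(o - 3)
(5) = (r - 1)*(r^2 - 2*r - 15) = (r - 1)*(r + 3)*(r - 5)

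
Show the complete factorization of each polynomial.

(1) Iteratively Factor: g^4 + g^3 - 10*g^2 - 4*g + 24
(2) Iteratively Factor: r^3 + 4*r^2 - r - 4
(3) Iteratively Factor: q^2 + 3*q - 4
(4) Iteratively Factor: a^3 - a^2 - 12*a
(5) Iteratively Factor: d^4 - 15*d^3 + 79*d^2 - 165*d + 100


(1) = (g + 3)*(g^3 - 2*g^2 - 4*g + 8) = (g + 2)*(g + 3)*(g^2 - 4*g + 4) = (g - 2)*(g + 2)*(g + 3)*(g - 2)
(2) = (r + 1)*(r^2 + 3*r - 4) = (r + 1)*(r + 4)*(r - 1)
(3) = (q + 4)*(q - 1)
(4) = (a + 3)*(a^2 - 4*a) = a*(a + 3)*(a - 4)
(5) = (d - 1)*(d^3 - 14*d^2 + 65*d - 100) = (d - 5)*(d - 1)*(d^2 - 9*d + 20) = (d - 5)^2*(d - 1)*(d - 4)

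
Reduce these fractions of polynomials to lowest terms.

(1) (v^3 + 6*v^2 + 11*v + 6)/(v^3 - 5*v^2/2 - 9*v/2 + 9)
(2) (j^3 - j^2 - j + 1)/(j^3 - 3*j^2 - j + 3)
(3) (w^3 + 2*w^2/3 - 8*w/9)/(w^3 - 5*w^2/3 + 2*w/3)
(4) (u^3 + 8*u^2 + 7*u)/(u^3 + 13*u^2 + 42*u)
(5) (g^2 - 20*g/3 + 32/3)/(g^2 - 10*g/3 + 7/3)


(1) = (2*v^2 + 8*v + 6)/(2*v^2 - 9*v + 9)
(2) = (j - 1)/(j - 3)
(3) = (3*w + 4)/(3*w - 3)
(4) = (u + 1)/(u + 6)
(5) = (3*g^2 - 20*g + 32)/(3*g^2 - 10*g + 7)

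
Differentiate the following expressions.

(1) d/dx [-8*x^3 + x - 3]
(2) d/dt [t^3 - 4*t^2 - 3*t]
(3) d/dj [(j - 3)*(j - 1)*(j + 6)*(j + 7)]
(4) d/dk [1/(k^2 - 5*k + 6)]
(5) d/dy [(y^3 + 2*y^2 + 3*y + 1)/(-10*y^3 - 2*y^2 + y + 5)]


(1) = 1 - 24*x^2
(2) = 3*t^2 - 8*t - 3
(3) = 4*j^3 + 27*j^2 - 14*j - 129
(4) = (5 - 2*k)/(k^2 - 5*k + 6)^2
(5) = (18*y^4 + 62*y^3 + 53*y^2 + 24*y + 14)/(100*y^6 + 40*y^5 - 16*y^4 - 104*y^3 - 19*y^2 + 10*y + 25)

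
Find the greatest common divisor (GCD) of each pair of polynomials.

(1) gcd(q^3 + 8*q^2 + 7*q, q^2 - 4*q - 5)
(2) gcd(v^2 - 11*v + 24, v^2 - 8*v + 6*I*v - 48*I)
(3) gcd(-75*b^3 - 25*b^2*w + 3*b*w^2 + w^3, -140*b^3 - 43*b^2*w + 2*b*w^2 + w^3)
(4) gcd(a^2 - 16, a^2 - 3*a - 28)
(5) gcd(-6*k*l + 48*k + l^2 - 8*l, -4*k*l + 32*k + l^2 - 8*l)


(1) = q + 1
(2) = v - 8
(3) = 5*b + w
(4) = gcd((a - 4)*(a + 4), (a - 7)*(a + 4)) = a + 4
(5) = gcd((-6*k + l)*(l - 8), (-4*k + l)*(l - 8)) = l - 8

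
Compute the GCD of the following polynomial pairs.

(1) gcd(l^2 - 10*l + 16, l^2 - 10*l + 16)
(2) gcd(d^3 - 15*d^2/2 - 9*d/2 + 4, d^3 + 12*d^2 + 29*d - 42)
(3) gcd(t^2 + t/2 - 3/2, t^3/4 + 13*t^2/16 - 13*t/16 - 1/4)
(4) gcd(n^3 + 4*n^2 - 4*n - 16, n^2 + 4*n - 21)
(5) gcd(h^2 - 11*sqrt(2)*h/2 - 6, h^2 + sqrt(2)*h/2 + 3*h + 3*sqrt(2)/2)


(1) = l^2 - 10*l + 16
(2) = gcd((d - 8)*(d - 1/2)*(d + 1), (d - 1)*(d + 6)*(d + 7)) = 1
(3) = t - 1
(4) = gcd((n - 2)*(n + 2)*(n + 4), (n - 3)*(n + 7)) = 1
(5) = h + sqrt(2)/2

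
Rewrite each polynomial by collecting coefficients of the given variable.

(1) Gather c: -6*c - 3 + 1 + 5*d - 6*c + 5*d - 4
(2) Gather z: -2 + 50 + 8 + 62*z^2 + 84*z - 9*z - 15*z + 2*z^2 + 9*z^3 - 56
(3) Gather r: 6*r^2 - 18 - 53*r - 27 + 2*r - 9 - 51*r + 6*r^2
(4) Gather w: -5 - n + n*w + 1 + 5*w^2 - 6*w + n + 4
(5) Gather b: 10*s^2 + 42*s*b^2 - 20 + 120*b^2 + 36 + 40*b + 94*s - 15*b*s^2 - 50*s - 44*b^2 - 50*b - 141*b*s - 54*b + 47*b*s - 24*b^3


(1) = -12*c + 10*d - 6
(2) = 9*z^3 + 64*z^2 + 60*z
(3) = 12*r^2 - 102*r - 54
(4) = 5*w^2 + w*(n - 6)
(5) = -24*b^3 + b^2*(42*s + 76) + b*(-15*s^2 - 94*s - 64) + 10*s^2 + 44*s + 16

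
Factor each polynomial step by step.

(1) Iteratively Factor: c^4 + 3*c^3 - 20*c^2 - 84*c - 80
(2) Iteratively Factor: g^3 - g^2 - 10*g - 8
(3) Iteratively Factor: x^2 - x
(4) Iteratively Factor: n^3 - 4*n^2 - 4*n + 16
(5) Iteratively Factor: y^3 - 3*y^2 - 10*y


(1) = (c + 2)*(c^3 + c^2 - 22*c - 40) = (c + 2)*(c + 4)*(c^2 - 3*c - 10) = (c - 5)*(c + 2)*(c + 4)*(c + 2)
(2) = (g + 1)*(g^2 - 2*g - 8) = (g - 4)*(g + 1)*(g + 2)
(3) = (x - 1)*(x)
(4) = (n - 4)*(n^2 - 4) = (n - 4)*(n + 2)*(n - 2)
(5) = (y)*(y^2 - 3*y - 10) = y*(y + 2)*(y - 5)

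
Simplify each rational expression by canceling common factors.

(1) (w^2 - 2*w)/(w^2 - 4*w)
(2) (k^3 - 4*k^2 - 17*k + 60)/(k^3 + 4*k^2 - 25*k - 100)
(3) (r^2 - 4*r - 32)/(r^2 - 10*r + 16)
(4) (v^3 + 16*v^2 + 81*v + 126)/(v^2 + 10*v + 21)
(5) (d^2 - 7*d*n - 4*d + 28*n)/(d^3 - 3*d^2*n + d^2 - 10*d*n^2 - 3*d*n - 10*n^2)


(1) = (w - 2)/(w - 4)
(2) = (k - 3)/(k + 5)
(3) = (r + 4)/(r - 2)
(4) = v + 6
(5) = (d^2 - 7*d*n - 4*d + 28*n)/(d^3 - 3*d^2*n + d^2 - 10*d*n^2 - 3*d*n - 10*n^2)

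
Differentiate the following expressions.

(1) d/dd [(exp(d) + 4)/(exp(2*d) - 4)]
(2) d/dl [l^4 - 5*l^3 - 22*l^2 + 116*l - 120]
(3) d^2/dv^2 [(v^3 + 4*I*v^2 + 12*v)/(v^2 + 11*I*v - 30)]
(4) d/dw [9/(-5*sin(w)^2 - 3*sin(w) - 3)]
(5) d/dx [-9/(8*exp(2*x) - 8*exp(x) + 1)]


(1) = (-2*(exp(d) + 4)*exp(d) + exp(2*d) - 4)*exp(d)/(exp(2*d) - 4)^2
(2) = 4*l^3 - 15*l^2 - 44*l + 116
(3) = -70/(v^3 + 15*I*v^2 - 75*v - 125*I)
(4) = 9*(10*sin(w) + 3)*cos(w)/(5*sin(w)^2 + 3*sin(w) + 3)^2
(5) = (144*exp(x) - 72)*exp(x)/(8*exp(2*x) - 8*exp(x) + 1)^2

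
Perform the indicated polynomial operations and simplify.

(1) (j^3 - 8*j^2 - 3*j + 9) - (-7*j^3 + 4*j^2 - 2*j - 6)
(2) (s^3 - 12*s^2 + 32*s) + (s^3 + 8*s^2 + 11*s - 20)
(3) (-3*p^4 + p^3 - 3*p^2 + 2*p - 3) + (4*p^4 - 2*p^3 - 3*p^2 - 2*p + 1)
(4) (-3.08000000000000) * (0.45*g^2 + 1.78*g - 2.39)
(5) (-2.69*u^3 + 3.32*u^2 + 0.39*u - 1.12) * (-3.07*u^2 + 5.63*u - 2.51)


(1) = 8*j^3 - 12*j^2 - j + 15
(2) = 2*s^3 - 4*s^2 + 43*s - 20
(3) = p^4 - p^3 - 6*p^2 - 2
(4) = -1.386*g^2 - 5.4824*g + 7.3612
(5) = 8.2583*u^5 - 25.3371*u^4 + 24.2462*u^3 - 2.6991*u^2 - 7.2845*u + 2.8112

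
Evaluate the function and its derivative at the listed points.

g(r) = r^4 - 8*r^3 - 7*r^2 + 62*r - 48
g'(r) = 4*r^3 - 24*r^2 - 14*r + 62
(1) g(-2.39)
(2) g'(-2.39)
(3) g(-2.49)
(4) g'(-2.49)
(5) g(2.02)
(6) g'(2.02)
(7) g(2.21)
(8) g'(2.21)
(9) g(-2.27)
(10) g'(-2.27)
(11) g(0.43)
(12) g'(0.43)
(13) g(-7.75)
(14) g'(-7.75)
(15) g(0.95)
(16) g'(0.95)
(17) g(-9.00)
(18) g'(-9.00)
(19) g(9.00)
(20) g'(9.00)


(1) = -94.32
(2) = -96.24
(3) = -83.83
(4) = -113.70
(5) = -0.61
(6) = -31.24
(7) = -7.67
(8) = -42.98
(9) = -104.68
(10) = -76.68
(11) = -23.24
(12) = 51.86
(13) = 6382.44
(14) = -3132.94
(15) = -1.46
(16) = 30.47
(17) = 11220.00
(18) = -4672.00
(19) = 672.00
(20) = 908.00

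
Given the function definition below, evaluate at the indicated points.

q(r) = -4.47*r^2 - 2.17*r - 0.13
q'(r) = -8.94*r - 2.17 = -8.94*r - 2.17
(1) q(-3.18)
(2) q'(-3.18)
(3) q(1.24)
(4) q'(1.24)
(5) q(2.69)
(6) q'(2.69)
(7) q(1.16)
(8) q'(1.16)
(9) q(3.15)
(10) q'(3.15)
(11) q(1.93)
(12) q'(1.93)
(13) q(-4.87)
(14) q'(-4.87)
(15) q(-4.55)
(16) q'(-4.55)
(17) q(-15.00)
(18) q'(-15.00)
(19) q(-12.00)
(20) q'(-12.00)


(1) = -38.43
(2) = 26.26
(3) = -9.69
(4) = -13.26
(5) = -38.31
(6) = -26.22
(7) = -8.66
(8) = -12.54
(9) = -51.32
(10) = -30.33
(11) = -20.97
(12) = -19.42
(13) = -95.58
(14) = 41.37
(15) = -82.80
(16) = 38.51
(17) = -973.33
(18) = 131.93
(19) = -617.77
(20) = 105.11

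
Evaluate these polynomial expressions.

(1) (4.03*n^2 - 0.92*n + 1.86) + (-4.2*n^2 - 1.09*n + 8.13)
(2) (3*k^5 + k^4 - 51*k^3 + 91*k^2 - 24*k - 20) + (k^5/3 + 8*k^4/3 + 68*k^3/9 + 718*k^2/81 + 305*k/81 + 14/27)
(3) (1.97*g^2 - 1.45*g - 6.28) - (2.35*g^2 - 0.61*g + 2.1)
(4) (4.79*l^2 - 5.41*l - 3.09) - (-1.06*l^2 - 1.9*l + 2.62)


(1) = -0.17*n^2 - 2.01*n + 9.99
(2) = 10*k^5/3 + 11*k^4/3 - 391*k^3/9 + 8089*k^2/81 - 1639*k/81 - 526/27
(3) = -0.38*g^2 - 0.84*g - 8.38
(4) = 5.85*l^2 - 3.51*l - 5.71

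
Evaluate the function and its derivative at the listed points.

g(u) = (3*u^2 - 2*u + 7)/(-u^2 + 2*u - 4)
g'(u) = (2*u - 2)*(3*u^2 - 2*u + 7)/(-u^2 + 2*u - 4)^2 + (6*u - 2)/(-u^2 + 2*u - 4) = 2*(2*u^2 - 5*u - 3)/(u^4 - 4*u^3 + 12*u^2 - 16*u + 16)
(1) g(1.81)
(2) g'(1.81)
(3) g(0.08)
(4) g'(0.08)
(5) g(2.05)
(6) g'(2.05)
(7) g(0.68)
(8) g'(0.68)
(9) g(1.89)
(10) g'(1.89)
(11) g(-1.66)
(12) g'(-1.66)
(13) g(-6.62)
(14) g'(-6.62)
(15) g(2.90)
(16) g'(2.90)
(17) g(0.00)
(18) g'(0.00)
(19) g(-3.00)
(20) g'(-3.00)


(1) = -3.61
(2) = -0.82
(3) = -1.78
(4) = -0.46
(5) = -3.78
(6) = -0.58
(7) = -2.27
(8) = -1.14
(9) = -3.68
(10) = -0.74
(11) = -1.84
(12) = 0.21
(13) = -2.48
(14) = 0.06
(15) = -4.00
(16) = -0.03
(17) = -1.75
(18) = -0.38
(19) = -2.11
(20) = 0.17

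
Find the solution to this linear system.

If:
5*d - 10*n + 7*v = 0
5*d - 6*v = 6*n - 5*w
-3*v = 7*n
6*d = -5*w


Then:
d = 0
n = 0
v = 0
w = 0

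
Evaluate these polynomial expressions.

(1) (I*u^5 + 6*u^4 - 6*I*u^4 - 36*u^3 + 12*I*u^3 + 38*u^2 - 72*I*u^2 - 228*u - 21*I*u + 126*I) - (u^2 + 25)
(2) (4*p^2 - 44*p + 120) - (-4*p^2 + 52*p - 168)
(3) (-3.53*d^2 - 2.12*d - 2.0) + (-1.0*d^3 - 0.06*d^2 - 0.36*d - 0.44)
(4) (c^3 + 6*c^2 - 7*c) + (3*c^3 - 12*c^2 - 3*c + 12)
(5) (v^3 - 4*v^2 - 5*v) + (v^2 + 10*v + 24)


(1) = I*u^5 + 6*u^4 - 6*I*u^4 - 36*u^3 + 12*I*u^3 + 37*u^2 - 72*I*u^2 - 228*u - 21*I*u - 25 + 126*I
(2) = 8*p^2 - 96*p + 288
(3) = -1.0*d^3 - 3.59*d^2 - 2.48*d - 2.44
(4) = 4*c^3 - 6*c^2 - 10*c + 12
(5) = v^3 - 3*v^2 + 5*v + 24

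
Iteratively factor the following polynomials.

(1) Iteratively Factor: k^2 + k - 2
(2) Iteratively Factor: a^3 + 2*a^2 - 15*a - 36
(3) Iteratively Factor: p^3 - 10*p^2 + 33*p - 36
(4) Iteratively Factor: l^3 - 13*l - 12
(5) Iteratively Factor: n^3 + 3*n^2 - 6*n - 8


(1) = (k - 1)*(k + 2)
(2) = (a - 4)*(a^2 + 6*a + 9) = (a - 4)*(a + 3)*(a + 3)
(3) = (p - 4)*(p^2 - 6*p + 9) = (p - 4)*(p - 3)*(p - 3)
(4) = (l + 1)*(l^2 - l - 12) = (l + 1)*(l + 3)*(l - 4)
(5) = (n - 2)*(n^2 + 5*n + 4) = (n - 2)*(n + 1)*(n + 4)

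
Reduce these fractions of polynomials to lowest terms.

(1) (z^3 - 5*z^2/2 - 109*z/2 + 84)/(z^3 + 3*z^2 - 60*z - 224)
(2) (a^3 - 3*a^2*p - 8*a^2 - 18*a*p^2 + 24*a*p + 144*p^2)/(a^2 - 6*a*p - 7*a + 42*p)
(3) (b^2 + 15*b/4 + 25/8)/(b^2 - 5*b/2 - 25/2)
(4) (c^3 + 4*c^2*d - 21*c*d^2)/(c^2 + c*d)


(1) = (2*z - 3)/(2*z + 8)
(2) = (a^2 + 3*a*p - 8*a - 24*p)/(a - 7)
(3) = (4*b + 5)/(4*b - 20)
(4) = (c^2 + 4*c*d - 21*d^2)/(c + d)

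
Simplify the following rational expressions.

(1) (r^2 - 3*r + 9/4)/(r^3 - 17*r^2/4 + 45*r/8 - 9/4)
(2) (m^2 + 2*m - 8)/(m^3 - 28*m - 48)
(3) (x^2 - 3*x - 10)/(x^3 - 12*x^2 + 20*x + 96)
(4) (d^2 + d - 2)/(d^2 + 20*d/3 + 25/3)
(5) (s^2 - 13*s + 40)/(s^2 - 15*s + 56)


(1) = (4*r - 6)/(4*r^2 - 11*r + 6)
(2) = (m - 2)/(m^2 - 4*m - 12)
(3) = (x - 5)/(x^2 - 14*x + 48)
(4) = (3*d^2 + 3*d - 6)/(3*d^2 + 20*d + 25)
(5) = (s - 5)/(s - 7)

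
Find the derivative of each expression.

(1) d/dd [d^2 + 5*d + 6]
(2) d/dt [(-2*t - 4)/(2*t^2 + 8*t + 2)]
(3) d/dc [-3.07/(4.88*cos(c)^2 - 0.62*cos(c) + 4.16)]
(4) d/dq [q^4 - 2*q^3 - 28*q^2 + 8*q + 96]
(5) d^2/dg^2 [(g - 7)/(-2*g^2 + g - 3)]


(1) = 2*d + 5
(2) = (-t^2 - 4*t + 2*(t + 2)^2 - 1)/(t^2 + 4*t + 1)^2
(3) = (1.9034 - 29.9632*cos(c))*sin(c)/(4.88*cos(c)^2 - 0.62*cos(c) + 4.16)^2
(4) = 4*q^3 - 6*q^2 - 56*q + 8
(5) = 2*(-(g - 7)*(4*g - 1)^2 + 3*(2*g - 5)*(2*g^2 - g + 3))/(2*g^2 - g + 3)^3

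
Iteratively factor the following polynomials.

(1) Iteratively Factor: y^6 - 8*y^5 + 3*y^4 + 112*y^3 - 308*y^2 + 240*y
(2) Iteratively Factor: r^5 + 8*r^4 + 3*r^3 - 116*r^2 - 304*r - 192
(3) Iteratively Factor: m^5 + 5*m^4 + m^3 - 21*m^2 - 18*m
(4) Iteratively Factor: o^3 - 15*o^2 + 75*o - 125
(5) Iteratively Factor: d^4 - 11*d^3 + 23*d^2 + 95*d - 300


(1) = (y - 2)*(y^5 - 6*y^4 - 9*y^3 + 94*y^2 - 120*y) = (y - 2)*(y + 4)*(y^4 - 10*y^3 + 31*y^2 - 30*y) = (y - 5)*(y - 2)*(y + 4)*(y^3 - 5*y^2 + 6*y) = (y - 5)*(y - 3)*(y - 2)*(y + 4)*(y^2 - 2*y) = (y - 5)*(y - 3)*(y - 2)^2*(y + 4)*(y)
(2) = (r - 4)*(r^4 + 12*r^3 + 51*r^2 + 88*r + 48) = (r - 4)*(r + 1)*(r^3 + 11*r^2 + 40*r + 48) = (r - 4)*(r + 1)*(r + 4)*(r^2 + 7*r + 12) = (r - 4)*(r + 1)*(r + 3)*(r + 4)*(r + 4)
(3) = (m - 2)*(m^4 + 7*m^3 + 15*m^2 + 9*m) = (m - 2)*(m + 3)*(m^3 + 4*m^2 + 3*m) = m*(m - 2)*(m + 3)*(m^2 + 4*m + 3) = m*(m - 2)*(m + 1)*(m + 3)*(m + 3)
(4) = (o - 5)*(o^2 - 10*o + 25) = (o - 5)^2*(o - 5)
(5) = (d - 4)*(d^3 - 7*d^2 - 5*d + 75) = (d - 4)*(d + 3)*(d^2 - 10*d + 25) = (d - 5)*(d - 4)*(d + 3)*(d - 5)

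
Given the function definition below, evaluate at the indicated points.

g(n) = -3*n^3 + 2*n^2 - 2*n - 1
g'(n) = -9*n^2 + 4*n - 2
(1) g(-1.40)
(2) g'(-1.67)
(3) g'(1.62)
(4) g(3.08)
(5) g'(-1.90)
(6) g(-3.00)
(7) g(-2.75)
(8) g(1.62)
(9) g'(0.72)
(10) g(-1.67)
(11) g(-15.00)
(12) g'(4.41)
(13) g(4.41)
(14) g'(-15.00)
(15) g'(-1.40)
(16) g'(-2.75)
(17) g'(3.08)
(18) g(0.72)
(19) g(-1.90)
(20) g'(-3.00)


(1) = 13.95
(2) = -33.78
(3) = -19.14
(4) = -75.84
(5) = -42.09
(6) = 104.00
(7) = 82.02
(8) = -11.75
(9) = -3.79
(10) = 21.89
(11) = 10604.00
(12) = -159.39
(13) = -228.22
(14) = -2087.00
(15) = -25.24
(16) = -81.06
(17) = -75.06
(18) = -2.52
(19) = 30.60
(20) = -95.00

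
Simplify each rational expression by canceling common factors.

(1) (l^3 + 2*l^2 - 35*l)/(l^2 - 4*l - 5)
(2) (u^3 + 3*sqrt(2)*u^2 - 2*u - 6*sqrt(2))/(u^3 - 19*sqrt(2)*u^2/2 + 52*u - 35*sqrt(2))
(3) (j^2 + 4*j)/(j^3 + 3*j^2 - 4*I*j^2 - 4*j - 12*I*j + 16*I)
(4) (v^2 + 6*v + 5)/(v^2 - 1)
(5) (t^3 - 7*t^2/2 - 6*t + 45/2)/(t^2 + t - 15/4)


(1) = (l^2 + 7*l)/(l + 1)
(2) = (2*u^2 + 8*sqrt(2)*u + 12)/(2*u^2 - 17*sqrt(2)*u + 70)
(3) = j/(j^2 + j*(-1 - 4*I) + 4*I)
(4) = (v + 5)/(v - 1)
(5) = (2*t^2 - 12*t + 18)/(2*t - 3)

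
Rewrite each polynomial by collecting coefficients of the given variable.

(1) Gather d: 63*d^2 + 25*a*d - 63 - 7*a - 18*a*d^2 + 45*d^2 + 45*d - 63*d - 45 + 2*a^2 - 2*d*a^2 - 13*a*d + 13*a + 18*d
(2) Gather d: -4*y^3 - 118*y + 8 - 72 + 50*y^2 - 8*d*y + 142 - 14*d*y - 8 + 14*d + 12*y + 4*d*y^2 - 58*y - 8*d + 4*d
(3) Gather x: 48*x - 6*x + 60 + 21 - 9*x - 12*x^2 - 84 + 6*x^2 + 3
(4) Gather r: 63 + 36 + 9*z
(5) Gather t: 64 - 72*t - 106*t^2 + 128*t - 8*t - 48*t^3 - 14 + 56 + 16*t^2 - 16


(1) = 2*a^2 + 6*a + d^2*(108 - 18*a) + d*(-2*a^2 + 12*a) - 108
(2) = d*(4*y^2 - 22*y + 10) - 4*y^3 + 50*y^2 - 164*y + 70
(3) = -6*x^2 + 33*x
(4) = 9*z + 99
(5) = -48*t^3 - 90*t^2 + 48*t + 90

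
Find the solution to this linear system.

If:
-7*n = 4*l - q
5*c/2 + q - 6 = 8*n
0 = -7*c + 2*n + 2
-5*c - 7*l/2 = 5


Then:
c = -75/47
l = 40/47
n = -619/94
q = -4013/94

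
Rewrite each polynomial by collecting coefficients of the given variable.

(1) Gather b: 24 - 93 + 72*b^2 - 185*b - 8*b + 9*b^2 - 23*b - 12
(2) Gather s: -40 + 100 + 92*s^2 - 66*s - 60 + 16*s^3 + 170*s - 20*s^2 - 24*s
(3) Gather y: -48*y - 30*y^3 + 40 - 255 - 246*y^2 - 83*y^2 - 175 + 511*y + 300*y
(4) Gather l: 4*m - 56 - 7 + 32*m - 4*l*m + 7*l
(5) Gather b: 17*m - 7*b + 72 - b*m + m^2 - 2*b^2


(1) = 81*b^2 - 216*b - 81
(2) = 16*s^3 + 72*s^2 + 80*s
(3) = -30*y^3 - 329*y^2 + 763*y - 390
(4) = l*(7 - 4*m) + 36*m - 63
(5) = -2*b^2 + b*(-m - 7) + m^2 + 17*m + 72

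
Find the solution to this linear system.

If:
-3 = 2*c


Then:
c = -3/2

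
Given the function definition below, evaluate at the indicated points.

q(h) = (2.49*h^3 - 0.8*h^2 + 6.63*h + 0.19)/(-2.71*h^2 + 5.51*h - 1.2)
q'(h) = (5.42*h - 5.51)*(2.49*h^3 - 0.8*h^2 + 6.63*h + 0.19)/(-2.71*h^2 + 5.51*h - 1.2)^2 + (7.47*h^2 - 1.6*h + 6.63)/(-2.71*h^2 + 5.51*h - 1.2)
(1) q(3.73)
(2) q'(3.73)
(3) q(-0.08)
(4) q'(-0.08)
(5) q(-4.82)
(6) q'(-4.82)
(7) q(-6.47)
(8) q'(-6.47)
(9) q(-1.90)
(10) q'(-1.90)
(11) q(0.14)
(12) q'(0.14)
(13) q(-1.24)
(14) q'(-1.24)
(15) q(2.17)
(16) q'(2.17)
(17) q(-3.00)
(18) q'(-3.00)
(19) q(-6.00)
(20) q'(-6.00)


(1) = -7.79
(2) = 0.55
(3) = 0.21
(4) = -3.35
(5) = 3.63
(6) = -0.81
(7) = 4.99
(8) = -0.85
(9) = 1.51
(10) = -0.60
(11) = -2.30
(12) = -36.32
(13) = 1.15
(14) = -0.50
(15) = -18.09
(16) = 37.28
(17) = 2.23
(18) = -0.71
(19) = 4.60
(20) = -0.84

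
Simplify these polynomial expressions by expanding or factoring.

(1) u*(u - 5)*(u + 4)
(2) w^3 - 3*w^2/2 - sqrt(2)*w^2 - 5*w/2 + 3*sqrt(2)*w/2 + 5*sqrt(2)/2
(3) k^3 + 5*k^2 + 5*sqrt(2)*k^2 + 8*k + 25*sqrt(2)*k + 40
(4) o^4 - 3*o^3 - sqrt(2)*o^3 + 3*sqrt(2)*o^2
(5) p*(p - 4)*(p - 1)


(1) = u^3 - u^2 - 20*u
(2) = (w - 5/2)*(w + 1)*(w - sqrt(2))
(3) = (k + 5)*(k + sqrt(2))*(k + 4*sqrt(2))
(4) = o^2*(o - 3)*(o - sqrt(2))
(5) = p^3 - 5*p^2 + 4*p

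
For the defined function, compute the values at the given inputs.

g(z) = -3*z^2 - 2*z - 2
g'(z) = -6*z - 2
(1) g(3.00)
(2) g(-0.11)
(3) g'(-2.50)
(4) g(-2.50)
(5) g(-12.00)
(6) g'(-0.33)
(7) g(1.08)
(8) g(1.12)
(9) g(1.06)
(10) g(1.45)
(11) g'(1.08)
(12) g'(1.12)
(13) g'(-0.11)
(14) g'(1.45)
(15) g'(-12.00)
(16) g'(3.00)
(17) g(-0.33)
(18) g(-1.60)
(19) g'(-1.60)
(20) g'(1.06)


(1) = -35.00
(2) = -1.82
(3) = 13.00
(4) = -15.75
(5) = -410.00
(6) = -0.02
(7) = -7.66
(8) = -8.00
(9) = -7.49
(10) = -11.21
(11) = -8.48
(12) = -8.72
(13) = -1.34
(14) = -10.70
(15) = 70.00
(16) = -20.00
(17) = -1.67
(18) = -6.48
(19) = 7.60
(20) = -8.36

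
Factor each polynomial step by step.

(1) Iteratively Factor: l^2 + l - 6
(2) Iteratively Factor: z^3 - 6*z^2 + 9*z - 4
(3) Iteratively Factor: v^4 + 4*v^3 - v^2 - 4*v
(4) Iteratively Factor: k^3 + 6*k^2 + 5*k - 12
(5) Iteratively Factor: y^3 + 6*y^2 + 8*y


(1) = (l + 3)*(l - 2)
(2) = (z - 1)*(z^2 - 5*z + 4) = (z - 4)*(z - 1)*(z - 1)
(3) = (v)*(v^3 + 4*v^2 - v - 4) = v*(v - 1)*(v^2 + 5*v + 4) = v*(v - 1)*(v + 4)*(v + 1)
(4) = (k + 3)*(k^2 + 3*k - 4) = (k - 1)*(k + 3)*(k + 4)
(5) = (y)*(y^2 + 6*y + 8) = y*(y + 2)*(y + 4)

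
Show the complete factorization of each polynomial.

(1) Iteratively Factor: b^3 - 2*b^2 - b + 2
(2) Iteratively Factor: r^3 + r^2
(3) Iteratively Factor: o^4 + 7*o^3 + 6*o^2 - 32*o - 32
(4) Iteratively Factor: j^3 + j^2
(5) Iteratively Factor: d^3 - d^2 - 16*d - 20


(1) = (b + 1)*(b^2 - 3*b + 2) = (b - 1)*(b + 1)*(b - 2)
(2) = (r)*(r^2 + r) = r^2*(r + 1)
(3) = (o + 1)*(o^3 + 6*o^2 - 32) = (o + 1)*(o + 4)*(o^2 + 2*o - 8) = (o + 1)*(o + 4)^2*(o - 2)
(4) = (j + 1)*(j^2) = j*(j + 1)*(j)
(5) = (d + 2)*(d^2 - 3*d - 10) = (d - 5)*(d + 2)*(d + 2)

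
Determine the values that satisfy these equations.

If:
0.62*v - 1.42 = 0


Then:
v = 2.29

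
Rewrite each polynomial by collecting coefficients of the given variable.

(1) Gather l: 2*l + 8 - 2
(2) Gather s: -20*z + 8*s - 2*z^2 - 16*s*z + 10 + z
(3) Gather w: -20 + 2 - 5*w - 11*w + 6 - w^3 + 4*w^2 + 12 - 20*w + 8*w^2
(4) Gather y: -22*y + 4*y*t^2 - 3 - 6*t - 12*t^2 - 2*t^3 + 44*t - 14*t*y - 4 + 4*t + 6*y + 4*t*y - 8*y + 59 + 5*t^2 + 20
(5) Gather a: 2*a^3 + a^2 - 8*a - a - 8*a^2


(1) = 2*l + 6
(2) = s*(8 - 16*z) - 2*z^2 - 19*z + 10
(3) = -w^3 + 12*w^2 - 36*w
(4) = -2*t^3 - 7*t^2 + 42*t + y*(4*t^2 - 10*t - 24) + 72
(5) = 2*a^3 - 7*a^2 - 9*a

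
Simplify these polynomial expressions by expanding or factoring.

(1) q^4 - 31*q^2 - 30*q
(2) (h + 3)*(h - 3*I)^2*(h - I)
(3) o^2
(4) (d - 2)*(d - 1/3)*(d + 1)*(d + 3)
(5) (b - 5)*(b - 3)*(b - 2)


(1) = q*(q - 6)*(q + 1)*(q + 5)
(2) = h^4 + 3*h^3 - 7*I*h^3 - 15*h^2 - 21*I*h^2 - 45*h + 9*I*h + 27*I
(3) = o^2
(4) = d^4 + 5*d^3/3 - 17*d^2/3 - 13*d/3 + 2
(5) = b^3 - 10*b^2 + 31*b - 30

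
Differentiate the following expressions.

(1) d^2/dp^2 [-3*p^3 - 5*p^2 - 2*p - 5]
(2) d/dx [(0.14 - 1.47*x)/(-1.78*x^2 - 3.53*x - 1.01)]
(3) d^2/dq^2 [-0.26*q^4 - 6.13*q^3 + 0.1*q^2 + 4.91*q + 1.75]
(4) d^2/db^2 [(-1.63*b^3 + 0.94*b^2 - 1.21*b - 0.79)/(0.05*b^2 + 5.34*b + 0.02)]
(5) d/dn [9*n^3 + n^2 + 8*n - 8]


(1) = -18*p - 10
(2) = (-2.6166*x^2 + 0.4984*x + 1.9789)/(3.1684*x^4 + 12.5668*x^3 + 16.0565*x^2 + 7.1306*x + 1.0201)
(3) = -3.12*q^2 - 36.78*q + 0.2
(4) = (-93.465606*b^3 - 1.061994*b^2 - 1.262232*b - 44.79386)/(0.000125*b^6 + 0.04005*b^5 + 4.27749*b^4 + 152.305344*b^3 + 1.710996*b^2 + 0.006408*b + 8.0e-6)
(5) = 27*n^2 + 2*n + 8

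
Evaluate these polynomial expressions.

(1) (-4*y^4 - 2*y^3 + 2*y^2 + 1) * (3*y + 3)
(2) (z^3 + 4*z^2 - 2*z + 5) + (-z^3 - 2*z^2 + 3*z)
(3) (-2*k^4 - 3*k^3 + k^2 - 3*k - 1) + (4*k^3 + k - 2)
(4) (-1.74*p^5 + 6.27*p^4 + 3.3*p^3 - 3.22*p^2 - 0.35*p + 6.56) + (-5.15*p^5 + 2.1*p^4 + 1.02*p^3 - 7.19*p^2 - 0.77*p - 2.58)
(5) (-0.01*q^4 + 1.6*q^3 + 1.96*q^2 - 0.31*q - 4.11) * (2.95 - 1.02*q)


(1) = -12*y^5 - 18*y^4 + 6*y^2 + 3*y + 3
(2) = 2*z^2 + z + 5
(3) = -2*k^4 + k^3 + k^2 - 2*k - 3
(4) = -6.89*p^5 + 8.37*p^4 + 4.32*p^3 - 10.41*p^2 - 1.12*p + 3.98
(5) = 0.0102*q^5 - 1.6615*q^4 + 2.7208*q^3 + 6.0982*q^2 + 3.2777*q - 12.1245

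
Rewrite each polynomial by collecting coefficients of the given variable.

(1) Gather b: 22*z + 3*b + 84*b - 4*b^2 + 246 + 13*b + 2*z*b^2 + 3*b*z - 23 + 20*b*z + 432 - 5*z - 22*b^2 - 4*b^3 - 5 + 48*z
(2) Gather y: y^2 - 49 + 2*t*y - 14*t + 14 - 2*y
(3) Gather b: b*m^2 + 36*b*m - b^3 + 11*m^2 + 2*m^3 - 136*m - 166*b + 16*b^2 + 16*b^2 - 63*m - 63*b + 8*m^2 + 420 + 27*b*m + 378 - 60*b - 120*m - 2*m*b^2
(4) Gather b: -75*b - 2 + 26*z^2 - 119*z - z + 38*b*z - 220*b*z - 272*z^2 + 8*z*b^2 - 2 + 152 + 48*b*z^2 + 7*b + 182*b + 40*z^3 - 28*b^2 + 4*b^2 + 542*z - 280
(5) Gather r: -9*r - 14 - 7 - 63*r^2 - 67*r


(1) = -4*b^3 + b^2*(2*z - 26) + b*(23*z + 100) + 65*z + 650
(2) = -14*t + y^2 + y*(2*t - 2) - 35
(3) = -b^3 + b^2*(32 - 2*m) + b*(m^2 + 63*m - 289) + 2*m^3 + 19*m^2 - 319*m + 798
(4) = b^2*(8*z - 24) + b*(48*z^2 - 182*z + 114) + 40*z^3 - 246*z^2 + 422*z - 132
(5) = -63*r^2 - 76*r - 21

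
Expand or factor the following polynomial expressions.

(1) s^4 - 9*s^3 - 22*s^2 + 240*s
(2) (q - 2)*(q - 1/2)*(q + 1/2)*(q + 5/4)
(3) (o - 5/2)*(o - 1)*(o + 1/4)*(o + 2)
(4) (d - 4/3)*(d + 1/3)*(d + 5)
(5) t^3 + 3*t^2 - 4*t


(1) = s*(s - 8)*(s - 6)*(s + 5)
(2) = q^4 - 3*q^3/4 - 11*q^2/4 + 3*q/16 + 5/8
(3) = o^4 - 5*o^3/4 - 39*o^2/8 + 31*o/8 + 5/4
(4) = d^3 + 4*d^2 - 49*d/9 - 20/9
(5) = t*(t - 1)*(t + 4)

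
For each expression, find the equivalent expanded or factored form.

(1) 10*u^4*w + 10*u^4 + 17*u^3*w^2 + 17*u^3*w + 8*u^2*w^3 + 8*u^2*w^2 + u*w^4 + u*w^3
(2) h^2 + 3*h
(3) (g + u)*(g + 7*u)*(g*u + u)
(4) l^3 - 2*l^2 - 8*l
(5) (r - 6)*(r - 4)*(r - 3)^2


(1) = (u + w)*(2*u + w)*(5*u + w)*(u*w + u)
(2) = h*(h + 3)
(3) = g^3*u + 8*g^2*u^2 + g^2*u + 7*g*u^3 + 8*g*u^2 + 7*u^3
(4) = l*(l - 4)*(l + 2)
(5) = r^4 - 16*r^3 + 93*r^2 - 234*r + 216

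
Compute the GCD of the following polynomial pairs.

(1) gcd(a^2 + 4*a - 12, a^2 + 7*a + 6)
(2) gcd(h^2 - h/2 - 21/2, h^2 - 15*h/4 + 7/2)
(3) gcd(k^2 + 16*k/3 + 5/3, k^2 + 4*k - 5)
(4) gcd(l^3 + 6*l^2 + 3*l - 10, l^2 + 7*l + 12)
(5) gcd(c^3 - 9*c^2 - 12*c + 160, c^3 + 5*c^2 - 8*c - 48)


(1) = a + 6
(2) = gcd((h - 7/2)*(h + 3), (h - 2)*(h - 7/4)) = 1
(3) = gcd((k + 1/3)*(k + 5), (k - 1)*(k + 5)) = k + 5
(4) = gcd((l - 1)*(l + 2)*(l + 5), (l + 3)*(l + 4)) = 1
(5) = c + 4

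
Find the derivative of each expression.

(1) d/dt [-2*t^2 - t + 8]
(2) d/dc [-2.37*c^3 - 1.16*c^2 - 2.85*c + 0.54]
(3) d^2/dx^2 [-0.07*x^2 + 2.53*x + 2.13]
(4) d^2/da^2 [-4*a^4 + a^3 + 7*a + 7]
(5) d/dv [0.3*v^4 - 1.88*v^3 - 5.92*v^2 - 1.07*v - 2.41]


(1) = -4*t - 1
(2) = -7.11*c^2 - 2.32*c - 2.85
(3) = -0.140000000000000
(4) = 6*a*(1 - 8*a)
(5) = 1.2*v^3 - 5.64*v^2 - 11.84*v - 1.07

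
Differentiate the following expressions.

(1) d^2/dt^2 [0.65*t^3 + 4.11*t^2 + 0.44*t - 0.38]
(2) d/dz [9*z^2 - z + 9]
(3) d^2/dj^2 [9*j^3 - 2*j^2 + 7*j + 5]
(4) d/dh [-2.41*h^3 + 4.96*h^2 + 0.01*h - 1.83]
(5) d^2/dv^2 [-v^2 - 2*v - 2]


(1) = 3.9*t + 8.22
(2) = 18*z - 1
(3) = 54*j - 4
(4) = -7.23*h^2 + 9.92*h + 0.01
(5) = -2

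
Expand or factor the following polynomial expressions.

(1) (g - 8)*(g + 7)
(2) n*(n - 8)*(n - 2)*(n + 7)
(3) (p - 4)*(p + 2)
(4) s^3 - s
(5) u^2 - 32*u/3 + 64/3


(1) = g^2 - g - 56
(2) = n^4 - 3*n^3 - 54*n^2 + 112*n
(3) = p^2 - 2*p - 8
(4) = s*(s - 1)*(s + 1)
(5) = (u - 8)*(u - 8/3)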